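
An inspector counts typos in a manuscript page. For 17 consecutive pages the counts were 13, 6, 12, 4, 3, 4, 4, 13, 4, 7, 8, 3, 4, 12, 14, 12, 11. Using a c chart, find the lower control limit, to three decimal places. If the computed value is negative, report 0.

0.000

c̄ = (13 + 6 + 12 + 4 + 3 + 4 + 4 + 13 + 4 + 7 + 8 + 3 + 4 + 12 + 14 + 12 + 11) / 17 = 134 / 17 = 7.8824
LCL = c̄ − 3√c̄ = 7.8824 − 3 × 2.8076 = -0.5403 → 0 (cannot be negative)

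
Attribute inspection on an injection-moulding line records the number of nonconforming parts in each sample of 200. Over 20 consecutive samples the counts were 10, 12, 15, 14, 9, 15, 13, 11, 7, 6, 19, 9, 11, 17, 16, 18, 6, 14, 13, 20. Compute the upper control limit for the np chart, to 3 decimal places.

p̄ = Σdᵢ / (k·n) = 255 / (20 × 200) = 0.06375
UCL = np̄ + 3·√(np̄(1−p̄)) = 12.7500 + 3 × √(12.7500×0.93625) = 12.7500 + 3 × 3.4550 = 23.1151

23.115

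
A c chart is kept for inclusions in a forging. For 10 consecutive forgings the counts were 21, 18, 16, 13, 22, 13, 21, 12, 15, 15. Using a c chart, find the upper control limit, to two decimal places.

c̄ = (21 + 18 + 16 + 13 + 22 + 13 + 21 + 12 + 15 + 15) / 10 = 166 / 10 = 16.6000
UCL = c̄ + 3√c̄ = 16.6000 + 3 × √16.6000 = 16.6000 + 3 × 4.0743 = 28.8229

28.82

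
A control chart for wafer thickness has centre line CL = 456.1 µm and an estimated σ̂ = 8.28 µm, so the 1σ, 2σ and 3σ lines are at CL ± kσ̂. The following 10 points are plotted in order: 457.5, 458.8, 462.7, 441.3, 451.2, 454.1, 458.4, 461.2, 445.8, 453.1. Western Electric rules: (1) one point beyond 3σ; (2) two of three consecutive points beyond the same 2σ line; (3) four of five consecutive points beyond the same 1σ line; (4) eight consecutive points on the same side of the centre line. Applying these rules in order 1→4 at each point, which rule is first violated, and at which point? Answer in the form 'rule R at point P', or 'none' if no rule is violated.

Zone of each point (C = within 1σ̂, B = 1σ̂–2σ̂, A = 2σ̂–3σ̂, * = beyond 3σ̂; sign = side of CL): 1:+C, 2:+C, 3:+C, 4:-B, 5:-C, 6:-C, 7:+C, 8:+C, 9:-B, 10:-C
No rule fires across all 10 points.

none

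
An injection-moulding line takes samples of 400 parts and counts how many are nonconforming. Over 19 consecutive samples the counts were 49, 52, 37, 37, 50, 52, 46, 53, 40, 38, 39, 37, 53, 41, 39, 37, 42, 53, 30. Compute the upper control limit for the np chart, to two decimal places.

62.09

p̄ = Σdᵢ / (k·n) = 825 / (19 × 400) = 0.10855
UCL = np̄ + 3·√(np̄(1−p̄)) = 43.4211 + 3 × √(43.4211×0.89145) = 43.4211 + 3 × 6.2215 = 62.0857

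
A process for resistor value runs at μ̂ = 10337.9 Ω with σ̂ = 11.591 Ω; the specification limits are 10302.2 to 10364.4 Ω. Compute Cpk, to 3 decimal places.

0.762

Cpu = (USL − μ̂) / (3σ̂) = (10364.4 − 10337.9) / (3 × 11.591) = 0.7621; Cpl = (μ̂ − LSL) / (3σ̂) = (10337.9 − 10302.2) / (3 × 11.591) = 1.0267; Cpk = min(Cpu, Cpl) = 0.7621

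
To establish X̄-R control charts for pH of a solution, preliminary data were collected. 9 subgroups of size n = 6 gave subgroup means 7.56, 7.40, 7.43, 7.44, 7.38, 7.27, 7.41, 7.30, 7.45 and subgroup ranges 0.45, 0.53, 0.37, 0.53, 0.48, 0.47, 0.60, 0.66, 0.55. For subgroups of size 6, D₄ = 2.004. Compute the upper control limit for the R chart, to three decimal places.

R̄ = (0.45 + 0.53 + 0.37 + 0.53 + 0.48 + 0.47 + 0.60 + 0.66 + 0.55) / 9 = 4.6400 / 9 = 0.5156
UCL_R = D₄·R̄ = 2.004 × 0.5156 = 1.0332

1.033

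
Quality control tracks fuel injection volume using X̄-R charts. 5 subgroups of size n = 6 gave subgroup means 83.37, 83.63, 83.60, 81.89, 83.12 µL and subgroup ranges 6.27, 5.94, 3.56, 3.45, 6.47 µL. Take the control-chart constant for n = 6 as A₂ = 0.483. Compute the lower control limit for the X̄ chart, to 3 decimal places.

X̄̄ = (83.37 + 83.63 + 83.60 + 81.89 + 83.12) / 5 = 415.6100 / 5 = 83.1220
R̄ = (6.27 + 5.94 + 3.56 + 3.45 + 6.47) / 5 = 25.6900 / 5 = 5.1380
LCL = X̄̄ − A₂·R̄ = 83.1220 − 0.483 × 5.1380 = 80.6403

80.640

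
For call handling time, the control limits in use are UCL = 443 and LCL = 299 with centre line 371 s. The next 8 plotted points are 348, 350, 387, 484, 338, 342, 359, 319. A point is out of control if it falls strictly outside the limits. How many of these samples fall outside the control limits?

1

Compare each point to [299, 443]: sample 4 = 484 > UCL.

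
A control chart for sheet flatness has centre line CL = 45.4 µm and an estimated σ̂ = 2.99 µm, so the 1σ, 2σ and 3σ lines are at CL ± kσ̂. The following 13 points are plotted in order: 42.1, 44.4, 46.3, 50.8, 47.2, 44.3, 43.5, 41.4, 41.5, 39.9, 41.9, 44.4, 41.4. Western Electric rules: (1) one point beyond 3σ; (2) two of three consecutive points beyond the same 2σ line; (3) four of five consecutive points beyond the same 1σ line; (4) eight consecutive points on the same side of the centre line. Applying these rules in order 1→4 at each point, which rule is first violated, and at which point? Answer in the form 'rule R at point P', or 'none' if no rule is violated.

Zone of each point (C = within 1σ̂, B = 1σ̂–2σ̂, A = 2σ̂–3σ̂, * = beyond 3σ̂; sign = side of CL): 1:-B, 2:-C, 3:+C, 4:+B, 5:+C, 6:-C, 7:-C, 8:-B, 9:-B, 10:-B, 11:-B, 12:-C, 13:-B
Rule 3 (four of five consecutive points beyond the same 1σ limit) is satisfied at point 11.

rule 3 at point 11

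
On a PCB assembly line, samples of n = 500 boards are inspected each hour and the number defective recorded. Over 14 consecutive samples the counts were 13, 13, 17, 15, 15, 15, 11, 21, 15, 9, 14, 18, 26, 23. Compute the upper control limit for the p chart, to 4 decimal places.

p̄ = Σdᵢ / (k·n) = 225 / (14 × 500) = 0.03214
UCL = p̄ + 3·√(p̄(1−p̄)/n) = 0.03214 + 3 × √(0.03214×0.96786/500) = 0.03214 + 3 × 0.00789 = 0.05581

0.0558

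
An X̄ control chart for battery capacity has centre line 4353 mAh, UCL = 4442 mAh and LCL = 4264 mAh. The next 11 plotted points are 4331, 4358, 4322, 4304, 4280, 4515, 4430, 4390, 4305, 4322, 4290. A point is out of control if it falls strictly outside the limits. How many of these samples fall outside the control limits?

Compare each point to [4264, 4442]: sample 6 = 4515 > UCL.

1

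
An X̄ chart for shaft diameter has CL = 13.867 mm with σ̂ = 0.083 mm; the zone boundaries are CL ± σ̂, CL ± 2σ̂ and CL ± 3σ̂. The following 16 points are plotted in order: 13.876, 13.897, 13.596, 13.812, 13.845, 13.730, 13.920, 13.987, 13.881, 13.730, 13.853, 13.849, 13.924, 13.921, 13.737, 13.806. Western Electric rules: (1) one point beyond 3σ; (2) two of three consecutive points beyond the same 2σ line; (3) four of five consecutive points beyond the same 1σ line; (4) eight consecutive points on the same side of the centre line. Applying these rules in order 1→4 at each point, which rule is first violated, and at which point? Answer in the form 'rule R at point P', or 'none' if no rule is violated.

Zone of each point (C = within 1σ̂, B = 1σ̂–2σ̂, A = 2σ̂–3σ̂, * = beyond 3σ̂; sign = side of CL): 1:+C, 2:+C, 3:-*, 4:-C, 5:-C, 6:-B, 7:+C, 8:+B, 9:+C, 10:-B, 11:-C, 12:-C, 13:+C, 14:+C, 15:-B, 16:-C
Rule 1 (one point beyond the 3σ limits) is satisfied at point 3.

rule 1 at point 3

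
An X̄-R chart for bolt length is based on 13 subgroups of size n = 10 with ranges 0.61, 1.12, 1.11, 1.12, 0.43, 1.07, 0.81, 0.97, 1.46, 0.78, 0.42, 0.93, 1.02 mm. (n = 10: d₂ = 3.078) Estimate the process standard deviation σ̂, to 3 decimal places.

R̄ = (0.61 + 1.12 + 1.11 + 1.12 + 0.43 + 1.07 + 0.81 + 0.97 + 1.46 + 0.78 + 0.42 + 0.93 + 1.02) / 13 = 0.9115
σ̂ = R̄ / d₂ = 0.9115 / 3.078 = 0.2961

0.296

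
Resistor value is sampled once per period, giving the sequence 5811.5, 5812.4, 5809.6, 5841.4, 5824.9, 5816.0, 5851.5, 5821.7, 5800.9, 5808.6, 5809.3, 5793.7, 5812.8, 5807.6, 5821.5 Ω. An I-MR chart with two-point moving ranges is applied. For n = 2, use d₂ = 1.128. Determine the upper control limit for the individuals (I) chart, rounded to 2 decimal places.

5855.97

X̄ = (5811.5 + 5812.4 + 5809.6 + 5841.4 + 5824.9 + 5816.0 + 5851.5 + 5821.7 + 5800.9 + 5808.6 + 5809.3 + 5793.7 + 5812.8 + 5807.6 + 5821.5) / 15 = 5816.2267
Moving ranges: 0.9, 2.8, 31.8, 16.5, 8.9, 35.5, 29.8, 20.8, 7.7, 0.7, 15.6, 19.1, 5.2, 13.9; M̄R̄ = 209.2000 / 14 = 14.9429
UCL = X̄ + 3·M̄R̄/d₂ = 5816.2267 + 3 × 14.9429 / 1.128 = 5855.9683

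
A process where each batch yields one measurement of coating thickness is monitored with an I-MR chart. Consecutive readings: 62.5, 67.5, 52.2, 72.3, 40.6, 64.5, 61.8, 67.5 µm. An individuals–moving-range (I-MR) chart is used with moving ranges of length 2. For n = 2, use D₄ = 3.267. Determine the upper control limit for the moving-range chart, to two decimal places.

48.72

Moving ranges: 5.0, 15.3, 20.1, 31.7, 23.9, 2.7, 5.7; M̄R̄ = 104.4000 / 7 = 14.9143
UCL_MR = D₄·M̄R̄ = 3.267 × 14.9143 = 48.7250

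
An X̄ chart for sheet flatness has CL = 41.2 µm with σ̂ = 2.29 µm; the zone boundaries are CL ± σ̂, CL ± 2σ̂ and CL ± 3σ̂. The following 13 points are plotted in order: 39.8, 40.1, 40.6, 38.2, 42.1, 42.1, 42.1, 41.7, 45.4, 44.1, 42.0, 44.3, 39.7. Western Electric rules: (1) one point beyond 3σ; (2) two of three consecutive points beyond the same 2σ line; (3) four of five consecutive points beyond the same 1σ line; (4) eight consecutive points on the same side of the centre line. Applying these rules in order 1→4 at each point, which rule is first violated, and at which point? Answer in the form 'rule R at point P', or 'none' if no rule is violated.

rule 4 at point 12

Zone of each point (C = within 1σ̂, B = 1σ̂–2σ̂, A = 2σ̂–3σ̂, * = beyond 3σ̂; sign = side of CL): 1:-C, 2:-C, 3:-C, 4:-B, 5:+C, 6:+C, 7:+C, 8:+C, 9:+B, 10:+B, 11:+C, 12:+B, 13:-C
Rule 4 (eight consecutive points on the same side of the centre line) is satisfied at point 12.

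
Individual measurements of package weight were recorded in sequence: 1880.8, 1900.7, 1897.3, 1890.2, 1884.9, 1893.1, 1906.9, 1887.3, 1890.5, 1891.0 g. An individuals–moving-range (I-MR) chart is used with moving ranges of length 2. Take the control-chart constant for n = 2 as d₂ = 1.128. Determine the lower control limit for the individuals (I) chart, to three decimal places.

X̄ = (1880.8 + 1900.7 + 1897.3 + 1890.2 + 1884.9 + 1893.1 + 1906.9 + 1887.3 + 1890.5 + 1891.0) / 10 = 1892.2700
Moving ranges: 19.9, 3.4, 7.1, 5.3, 8.2, 13.8, 19.6, 3.2, 0.5; M̄R̄ = 81.0000 / 9 = 9.0000
LCL = X̄ − 3·M̄R̄/d₂ = 1892.2700 − 3 × 9.0000 / 1.128 = 1868.3338

1868.334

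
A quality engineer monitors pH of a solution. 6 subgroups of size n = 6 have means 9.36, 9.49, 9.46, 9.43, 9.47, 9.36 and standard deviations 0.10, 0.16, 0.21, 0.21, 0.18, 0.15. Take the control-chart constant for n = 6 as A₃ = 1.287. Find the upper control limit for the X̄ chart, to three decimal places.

X̄̄ = (9.36 + 9.49 + 9.46 + 9.43 + 9.47 + 9.36) / 6 = 9.4283
s̄ = (0.10 + 0.16 + 0.21 + 0.21 + 0.18 + 0.15) / 6 = 0.1683
UCL = X̄̄ + A₃·s̄ = 9.4283 + 1.287 × 0.1683 = 9.6450

9.645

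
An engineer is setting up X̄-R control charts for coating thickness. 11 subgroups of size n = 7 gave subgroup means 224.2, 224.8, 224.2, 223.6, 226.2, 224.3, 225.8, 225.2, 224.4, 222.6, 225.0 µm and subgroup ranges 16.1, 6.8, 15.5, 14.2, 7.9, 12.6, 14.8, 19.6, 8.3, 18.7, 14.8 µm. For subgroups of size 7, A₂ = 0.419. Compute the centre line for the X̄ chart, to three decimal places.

X̄̄ = (224.2 + 224.8 + 224.2 + 223.6 + 226.2 + 224.3 + 225.8 + 225.2 + 224.4 + 222.6 + 225.0) / 11 = 2470.3000 / 11 = 224.5727
CL = X̄̄ = 224.5727

224.573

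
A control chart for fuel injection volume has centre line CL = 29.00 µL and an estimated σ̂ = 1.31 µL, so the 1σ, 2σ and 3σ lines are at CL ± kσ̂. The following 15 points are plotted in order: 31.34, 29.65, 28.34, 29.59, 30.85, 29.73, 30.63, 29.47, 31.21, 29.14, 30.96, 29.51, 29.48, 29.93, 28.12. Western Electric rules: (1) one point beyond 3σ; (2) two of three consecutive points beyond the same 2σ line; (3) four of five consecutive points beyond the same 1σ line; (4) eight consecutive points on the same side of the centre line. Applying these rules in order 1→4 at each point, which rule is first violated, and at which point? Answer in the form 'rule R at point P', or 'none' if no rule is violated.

rule 4 at point 11

Zone of each point (C = within 1σ̂, B = 1σ̂–2σ̂, A = 2σ̂–3σ̂, * = beyond 3σ̂; sign = side of CL): 1:+B, 2:+C, 3:-C, 4:+C, 5:+B, 6:+C, 7:+B, 8:+C, 9:+B, 10:+C, 11:+B, 12:+C, 13:+C, 14:+C, 15:-C
Rule 4 (eight consecutive points on the same side of the centre line) is satisfied at point 11.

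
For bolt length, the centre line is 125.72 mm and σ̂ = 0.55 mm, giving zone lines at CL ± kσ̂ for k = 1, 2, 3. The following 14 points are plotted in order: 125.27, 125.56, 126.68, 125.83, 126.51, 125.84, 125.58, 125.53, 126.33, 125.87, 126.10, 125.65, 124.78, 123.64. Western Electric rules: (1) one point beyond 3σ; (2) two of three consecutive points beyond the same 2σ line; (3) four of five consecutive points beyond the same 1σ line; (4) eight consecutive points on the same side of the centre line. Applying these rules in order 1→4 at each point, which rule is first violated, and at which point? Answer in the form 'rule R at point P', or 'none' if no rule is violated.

Zone of each point (C = within 1σ̂, B = 1σ̂–2σ̂, A = 2σ̂–3σ̂, * = beyond 3σ̂; sign = side of CL): 1:-C, 2:-C, 3:+B, 4:+C, 5:+B, 6:+C, 7:-C, 8:-C, 9:+B, 10:+C, 11:+C, 12:-C, 13:-B, 14:-*
Rule 1 (one point beyond the 3σ limits) is satisfied at point 14.

rule 1 at point 14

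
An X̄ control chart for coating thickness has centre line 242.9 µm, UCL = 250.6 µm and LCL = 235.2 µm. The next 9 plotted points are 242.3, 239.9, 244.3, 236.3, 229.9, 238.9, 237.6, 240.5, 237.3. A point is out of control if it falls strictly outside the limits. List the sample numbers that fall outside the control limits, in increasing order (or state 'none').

Compare each point to [235.2, 250.6]: sample 5 = 229.9 < LCL.

5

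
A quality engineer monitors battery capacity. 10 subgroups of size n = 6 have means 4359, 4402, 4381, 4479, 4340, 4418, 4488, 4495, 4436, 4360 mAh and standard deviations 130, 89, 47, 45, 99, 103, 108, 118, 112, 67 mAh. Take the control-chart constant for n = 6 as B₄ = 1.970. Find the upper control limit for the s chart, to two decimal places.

s̄ = (130 + 89 + 47 + 45 + 99 + 103 + 108 + 118 + 112 + 67) / 10 = 91.8000
UCL_s = B₄·s̄ = 1.970 × 91.8000 = 180.8460

180.85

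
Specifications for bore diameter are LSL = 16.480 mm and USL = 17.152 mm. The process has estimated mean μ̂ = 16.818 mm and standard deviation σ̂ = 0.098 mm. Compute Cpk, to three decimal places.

Cpu = (USL − μ̂) / (3σ̂) = (17.152 − 16.818) / (3 × 0.098) = 1.1361; Cpl = (μ̂ − LSL) / (3σ̂) = (16.818 − 16.480) / (3 × 0.098) = 1.1497; Cpk = min(Cpu, Cpl) = 1.1361

1.136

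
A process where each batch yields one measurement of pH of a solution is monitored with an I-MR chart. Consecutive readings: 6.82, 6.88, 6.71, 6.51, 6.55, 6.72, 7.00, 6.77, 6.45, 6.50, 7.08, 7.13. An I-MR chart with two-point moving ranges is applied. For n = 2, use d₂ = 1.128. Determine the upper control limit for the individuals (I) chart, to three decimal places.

X̄ = (6.82 + 6.88 + 6.71 + 6.51 + 6.55 + 6.72 + 7.00 + 6.77 + 6.45 + 6.50 + 7.08 + 7.13) / 12 = 6.7600
Moving ranges: 0.06, 0.17, 0.20, 0.04, 0.17, 0.28, 0.23, 0.32, 0.05, 0.58, 0.05; M̄R̄ = 2.1500 / 11 = 0.1955
UCL = X̄ + 3·M̄R̄/d₂ = 6.7600 + 3 × 0.1955 / 1.128 = 7.2798

7.280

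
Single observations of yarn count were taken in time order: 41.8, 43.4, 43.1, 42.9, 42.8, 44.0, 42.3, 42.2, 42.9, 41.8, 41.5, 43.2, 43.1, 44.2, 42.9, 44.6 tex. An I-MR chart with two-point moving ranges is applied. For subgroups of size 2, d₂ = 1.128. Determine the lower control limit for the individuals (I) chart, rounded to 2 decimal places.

X̄ = (41.8 + 43.4 + 43.1 + 42.9 + 42.8 + 44.0 + 42.3 + 42.2 + 42.9 + 41.8 + 41.5 + 43.2 + 43.1 + 44.2 + 42.9 + 44.6) / 16 = 42.9188
Moving ranges: 1.6, 0.3, 0.2, 0.1, 1.2, 1.7, 0.1, 0.7, 1.1, 0.3, 1.7, 0.1, 1.1, 1.3, 1.7; M̄R̄ = 13.2000 / 15 = 0.8800
LCL = X̄ − 3·M̄R̄/d₂ = 42.9188 − 3 × 0.8800 / 1.128 = 40.5783

40.58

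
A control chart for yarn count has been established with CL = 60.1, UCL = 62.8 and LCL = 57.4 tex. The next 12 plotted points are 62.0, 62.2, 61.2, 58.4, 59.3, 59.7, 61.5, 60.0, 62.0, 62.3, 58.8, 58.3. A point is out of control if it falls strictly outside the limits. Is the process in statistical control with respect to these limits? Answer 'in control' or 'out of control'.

All 12 points lie within [57.4, 62.8].

in control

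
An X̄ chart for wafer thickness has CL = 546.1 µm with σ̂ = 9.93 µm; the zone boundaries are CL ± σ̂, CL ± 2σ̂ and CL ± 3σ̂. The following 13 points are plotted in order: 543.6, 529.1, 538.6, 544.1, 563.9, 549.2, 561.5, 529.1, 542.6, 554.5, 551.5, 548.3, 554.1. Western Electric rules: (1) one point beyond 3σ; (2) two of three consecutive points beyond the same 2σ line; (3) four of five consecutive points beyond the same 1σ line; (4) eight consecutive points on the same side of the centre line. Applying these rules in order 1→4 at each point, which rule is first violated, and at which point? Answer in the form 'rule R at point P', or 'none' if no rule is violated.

Zone of each point (C = within 1σ̂, B = 1σ̂–2σ̂, A = 2σ̂–3σ̂, * = beyond 3σ̂; sign = side of CL): 1:-C, 2:-B, 3:-C, 4:-C, 5:+B, 6:+C, 7:+B, 8:-B, 9:-C, 10:+C, 11:+C, 12:+C, 13:+C
No rule fires across all 13 points.

none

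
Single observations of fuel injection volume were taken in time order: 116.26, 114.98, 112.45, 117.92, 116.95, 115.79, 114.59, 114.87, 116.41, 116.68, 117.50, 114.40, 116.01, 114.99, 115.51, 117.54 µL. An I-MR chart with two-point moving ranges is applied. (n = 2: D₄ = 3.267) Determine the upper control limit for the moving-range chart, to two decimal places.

Moving ranges: 1.28, 2.53, 5.47, 0.97, 1.16, 1.20, 0.28, 1.54, 0.27, 0.82, 3.10, 1.61, 1.02, 0.52, 2.03; M̄R̄ = 23.8000 / 15 = 1.5867
UCL_MR = D₄·M̄R̄ = 3.267 × 1.5867 = 5.1836

5.18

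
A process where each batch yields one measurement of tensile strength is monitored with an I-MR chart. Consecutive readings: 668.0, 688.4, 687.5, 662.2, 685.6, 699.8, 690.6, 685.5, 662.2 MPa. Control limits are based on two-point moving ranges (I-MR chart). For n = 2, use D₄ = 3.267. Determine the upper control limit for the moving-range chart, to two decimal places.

49.74

Moving ranges: 20.4, 0.9, 25.3, 23.4, 14.2, 9.2, 5.1, 23.3; M̄R̄ = 121.8000 / 8 = 15.2250
UCL_MR = D₄·M̄R̄ = 3.267 × 15.2250 = 49.7401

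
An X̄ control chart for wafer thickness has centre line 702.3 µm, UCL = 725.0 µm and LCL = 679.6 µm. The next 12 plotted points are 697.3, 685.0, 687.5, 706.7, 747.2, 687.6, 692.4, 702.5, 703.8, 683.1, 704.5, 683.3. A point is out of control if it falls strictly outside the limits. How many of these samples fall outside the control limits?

Compare each point to [679.6, 725.0]: sample 5 = 747.2 > UCL.

1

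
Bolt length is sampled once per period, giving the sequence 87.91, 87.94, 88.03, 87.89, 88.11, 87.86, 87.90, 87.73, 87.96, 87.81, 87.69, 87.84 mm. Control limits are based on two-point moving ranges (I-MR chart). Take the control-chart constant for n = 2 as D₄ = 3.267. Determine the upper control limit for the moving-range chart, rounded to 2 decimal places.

Moving ranges: 0.03, 0.09, 0.14, 0.22, 0.25, 0.04, 0.17, 0.23, 0.15, 0.12, 0.15; M̄R̄ = 1.5900 / 11 = 0.1445
UCL_MR = D₄·M̄R̄ = 3.267 × 0.1445 = 0.4722

0.47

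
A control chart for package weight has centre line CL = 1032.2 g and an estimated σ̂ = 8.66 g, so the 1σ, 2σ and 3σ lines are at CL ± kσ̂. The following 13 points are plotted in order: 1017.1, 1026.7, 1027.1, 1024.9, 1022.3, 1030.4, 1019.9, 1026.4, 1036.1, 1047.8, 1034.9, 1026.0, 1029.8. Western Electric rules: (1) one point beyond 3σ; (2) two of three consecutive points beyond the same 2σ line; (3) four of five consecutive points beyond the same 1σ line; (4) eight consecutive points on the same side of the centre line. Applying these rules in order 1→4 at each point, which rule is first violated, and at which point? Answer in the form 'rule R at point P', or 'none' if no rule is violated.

Zone of each point (C = within 1σ̂, B = 1σ̂–2σ̂, A = 2σ̂–3σ̂, * = beyond 3σ̂; sign = side of CL): 1:-B, 2:-C, 3:-C, 4:-C, 5:-B, 6:-C, 7:-B, 8:-C, 9:+C, 10:+B, 11:+C, 12:-C, 13:-C
Rule 4 (eight consecutive points on the same side of the centre line) is satisfied at point 8.

rule 4 at point 8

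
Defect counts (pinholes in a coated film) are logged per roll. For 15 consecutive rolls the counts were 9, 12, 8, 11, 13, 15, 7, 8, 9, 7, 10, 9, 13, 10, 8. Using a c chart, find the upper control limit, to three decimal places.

19.388

c̄ = (9 + 12 + 8 + 11 + 13 + 15 + 7 + 8 + 9 + 7 + 10 + 9 + 13 + 10 + 8) / 15 = 149 / 15 = 9.9333
UCL = c̄ + 3√c̄ = 9.9333 + 3 × √9.9333 = 9.9333 + 3 × 3.1517 = 19.3885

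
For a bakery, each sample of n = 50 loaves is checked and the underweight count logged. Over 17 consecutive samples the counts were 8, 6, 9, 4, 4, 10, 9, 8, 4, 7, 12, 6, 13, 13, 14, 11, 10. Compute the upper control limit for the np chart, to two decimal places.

p̄ = Σdᵢ / (k·n) = 148 / (17 × 50) = 0.17412
UCL = np̄ + 3·√(np̄(1−p̄)) = 8.7059 + 3 × √(8.7059×0.82588) = 8.7059 + 3 × 2.6814 = 16.7502

16.75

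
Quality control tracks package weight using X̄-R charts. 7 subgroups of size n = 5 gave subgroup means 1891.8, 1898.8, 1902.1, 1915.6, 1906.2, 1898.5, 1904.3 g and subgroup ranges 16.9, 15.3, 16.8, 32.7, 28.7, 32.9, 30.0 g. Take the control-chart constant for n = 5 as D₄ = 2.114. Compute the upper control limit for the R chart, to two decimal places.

R̄ = (16.9 + 15.3 + 16.8 + 32.7 + 28.7 + 32.9 + 30.0) / 7 = 173.3000 / 7 = 24.7571
UCL_R = D₄·R̄ = 2.114 × 24.7571 = 52.3366

52.34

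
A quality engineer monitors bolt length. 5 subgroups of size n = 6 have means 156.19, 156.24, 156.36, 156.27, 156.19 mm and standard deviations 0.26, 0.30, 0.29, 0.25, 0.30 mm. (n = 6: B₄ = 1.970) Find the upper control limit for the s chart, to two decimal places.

s̄ = (0.26 + 0.30 + 0.29 + 0.25 + 0.30) / 5 = 0.2800
UCL_s = B₄·s̄ = 1.970 × 0.2800 = 0.5516

0.55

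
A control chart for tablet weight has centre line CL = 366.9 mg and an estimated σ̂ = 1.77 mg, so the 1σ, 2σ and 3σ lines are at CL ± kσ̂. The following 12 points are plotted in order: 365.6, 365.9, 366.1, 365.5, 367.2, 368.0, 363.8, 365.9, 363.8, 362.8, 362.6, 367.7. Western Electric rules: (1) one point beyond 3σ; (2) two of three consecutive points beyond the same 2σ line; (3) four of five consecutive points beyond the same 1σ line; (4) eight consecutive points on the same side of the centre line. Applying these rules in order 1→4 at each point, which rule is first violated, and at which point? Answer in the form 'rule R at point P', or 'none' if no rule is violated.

Zone of each point (C = within 1σ̂, B = 1σ̂–2σ̂, A = 2σ̂–3σ̂, * = beyond 3σ̂; sign = side of CL): 1:-C, 2:-C, 3:-C, 4:-C, 5:+C, 6:+C, 7:-B, 8:-C, 9:-B, 10:-A, 11:-A, 12:+C
Rule 2 (two of three consecutive points beyond the same 2σ limit) is satisfied at point 11.

rule 2 at point 11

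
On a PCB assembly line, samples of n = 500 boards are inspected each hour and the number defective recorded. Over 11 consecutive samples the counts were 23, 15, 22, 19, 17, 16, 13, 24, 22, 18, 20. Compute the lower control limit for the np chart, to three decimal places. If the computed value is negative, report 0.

p̄ = Σdᵢ / (k·n) = 209 / (11 × 500) = 0.03800
LCL = np̄ − 3·√(np̄(1−p̄)) = 19.0000 − 3 × 4.2753 = 6.1742

6.174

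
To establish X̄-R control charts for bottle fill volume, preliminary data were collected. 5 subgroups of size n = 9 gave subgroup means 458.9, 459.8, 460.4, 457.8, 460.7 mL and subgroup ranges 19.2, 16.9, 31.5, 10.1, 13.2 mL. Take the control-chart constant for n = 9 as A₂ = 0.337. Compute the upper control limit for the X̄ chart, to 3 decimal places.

X̄̄ = (458.9 + 459.8 + 460.4 + 457.8 + 460.7) / 5 = 2297.6000 / 5 = 459.5200
R̄ = (19.2 + 16.9 + 31.5 + 10.1 + 13.2) / 5 = 90.9000 / 5 = 18.1800
UCL = X̄̄ + A₂·R̄ = 459.5200 + 0.337 × 18.1800 = 465.6467

465.647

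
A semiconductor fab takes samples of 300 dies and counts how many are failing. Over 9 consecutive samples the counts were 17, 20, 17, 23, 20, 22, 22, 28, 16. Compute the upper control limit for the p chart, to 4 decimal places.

p̄ = Σdᵢ / (k·n) = 185 / (9 × 300) = 0.06852
UCL = p̄ + 3·√(p̄(1−p̄)/n) = 0.06852 + 3 × √(0.06852×0.93148/300) = 0.06852 + 3 × 0.01459 = 0.11228

0.1123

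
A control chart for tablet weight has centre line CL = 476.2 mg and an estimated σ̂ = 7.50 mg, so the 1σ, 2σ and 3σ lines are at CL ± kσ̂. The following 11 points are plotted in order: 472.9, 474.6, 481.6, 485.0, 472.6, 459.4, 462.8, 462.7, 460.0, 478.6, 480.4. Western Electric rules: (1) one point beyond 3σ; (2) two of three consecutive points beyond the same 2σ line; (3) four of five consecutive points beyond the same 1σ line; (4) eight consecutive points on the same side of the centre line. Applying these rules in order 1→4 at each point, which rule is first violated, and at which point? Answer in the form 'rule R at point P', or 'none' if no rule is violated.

rule 3 at point 9

Zone of each point (C = within 1σ̂, B = 1σ̂–2σ̂, A = 2σ̂–3σ̂, * = beyond 3σ̂; sign = side of CL): 1:-C, 2:-C, 3:+C, 4:+B, 5:-C, 6:-A, 7:-B, 8:-B, 9:-A, 10:+C, 11:+C
Rule 3 (four of five consecutive points beyond the same 1σ limit) is satisfied at point 9.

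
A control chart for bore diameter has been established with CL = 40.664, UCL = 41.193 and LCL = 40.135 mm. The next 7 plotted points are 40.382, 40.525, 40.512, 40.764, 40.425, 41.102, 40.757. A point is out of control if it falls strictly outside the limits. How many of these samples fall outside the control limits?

0

All 7 points lie within [40.135, 41.193].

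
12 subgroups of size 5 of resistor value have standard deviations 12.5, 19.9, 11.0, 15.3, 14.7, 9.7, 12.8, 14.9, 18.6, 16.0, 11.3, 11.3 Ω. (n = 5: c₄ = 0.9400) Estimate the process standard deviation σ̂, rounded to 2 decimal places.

s̄ = (12.5 + 19.9 + 11.0 + 15.3 + 14.7 + 9.7 + 12.8 + 14.9 + 18.6 + 16.0 + 11.3 + 11.3) / 12 = 14.0000
σ̂ = s̄ / c₄ = 14.0000 / 0.9400 = 14.8936

14.89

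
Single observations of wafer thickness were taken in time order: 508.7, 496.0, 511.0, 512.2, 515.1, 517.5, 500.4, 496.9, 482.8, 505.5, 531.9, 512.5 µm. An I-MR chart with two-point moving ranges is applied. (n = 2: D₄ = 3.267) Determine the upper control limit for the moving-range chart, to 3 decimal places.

40.808

Moving ranges: 12.7, 15.0, 1.2, 2.9, 2.4, 17.1, 3.5, 14.1, 22.7, 26.4, 19.4; M̄R̄ = 137.4000 / 11 = 12.4909
UCL_MR = D₄·M̄R̄ = 3.267 × 12.4909 = 40.8078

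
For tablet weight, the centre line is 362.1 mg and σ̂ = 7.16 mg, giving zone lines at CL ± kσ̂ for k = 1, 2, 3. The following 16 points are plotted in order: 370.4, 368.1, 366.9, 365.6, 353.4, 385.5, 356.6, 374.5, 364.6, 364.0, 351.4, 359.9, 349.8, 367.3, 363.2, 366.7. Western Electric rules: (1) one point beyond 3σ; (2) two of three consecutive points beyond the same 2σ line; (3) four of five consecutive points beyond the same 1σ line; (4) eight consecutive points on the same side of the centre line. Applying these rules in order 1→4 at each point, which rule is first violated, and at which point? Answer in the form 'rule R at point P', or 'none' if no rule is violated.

Zone of each point (C = within 1σ̂, B = 1σ̂–2σ̂, A = 2σ̂–3σ̂, * = beyond 3σ̂; sign = side of CL): 1:+B, 2:+C, 3:+C, 4:+C, 5:-B, 6:+*, 7:-C, 8:+B, 9:+C, 10:+C, 11:-B, 12:-C, 13:-B, 14:+C, 15:+C, 16:+C
Rule 1 (one point beyond the 3σ limits) is satisfied at point 6.

rule 1 at point 6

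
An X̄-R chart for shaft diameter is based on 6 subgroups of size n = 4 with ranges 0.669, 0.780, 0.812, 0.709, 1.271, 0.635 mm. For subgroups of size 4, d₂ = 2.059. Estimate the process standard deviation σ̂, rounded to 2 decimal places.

R̄ = (0.669 + 0.780 + 0.812 + 0.709 + 1.271 + 0.635) / 6 = 0.8127
σ̂ = R̄ / d₂ = 0.8127 / 2.059 = 0.3947

0.39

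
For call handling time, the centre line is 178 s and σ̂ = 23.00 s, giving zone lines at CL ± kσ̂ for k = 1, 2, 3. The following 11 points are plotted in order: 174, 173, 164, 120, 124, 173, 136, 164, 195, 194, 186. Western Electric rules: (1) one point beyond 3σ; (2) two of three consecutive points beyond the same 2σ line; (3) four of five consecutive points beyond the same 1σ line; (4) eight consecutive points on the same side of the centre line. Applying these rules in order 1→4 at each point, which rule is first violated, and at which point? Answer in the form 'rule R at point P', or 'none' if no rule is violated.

Zone of each point (C = within 1σ̂, B = 1σ̂–2σ̂, A = 2σ̂–3σ̂, * = beyond 3σ̂; sign = side of CL): 1:-C, 2:-C, 3:-C, 4:-A, 5:-A, 6:-C, 7:-B, 8:-C, 9:+C, 10:+C, 11:+C
Rule 2 (two of three consecutive points beyond the same 2σ limit) is satisfied at point 5.

rule 2 at point 5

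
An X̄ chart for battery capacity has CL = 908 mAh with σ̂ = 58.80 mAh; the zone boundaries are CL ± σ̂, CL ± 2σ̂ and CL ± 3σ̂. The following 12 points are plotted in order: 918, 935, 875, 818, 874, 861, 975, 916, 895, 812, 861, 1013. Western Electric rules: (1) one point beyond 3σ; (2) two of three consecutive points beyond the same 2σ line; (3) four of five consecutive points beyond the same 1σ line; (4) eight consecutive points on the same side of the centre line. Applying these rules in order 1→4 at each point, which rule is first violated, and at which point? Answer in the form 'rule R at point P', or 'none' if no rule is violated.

none

Zone of each point (C = within 1σ̂, B = 1σ̂–2σ̂, A = 2σ̂–3σ̂, * = beyond 3σ̂; sign = side of CL): 1:+C, 2:+C, 3:-C, 4:-B, 5:-C, 6:-C, 7:+B, 8:+C, 9:-C, 10:-B, 11:-C, 12:+B
No rule fires across all 12 points.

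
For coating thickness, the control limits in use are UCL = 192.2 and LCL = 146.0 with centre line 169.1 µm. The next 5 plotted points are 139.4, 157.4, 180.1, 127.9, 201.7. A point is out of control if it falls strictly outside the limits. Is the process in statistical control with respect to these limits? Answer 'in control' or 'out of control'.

Compare each point to [146.0, 192.2]: sample 1 = 139.4 < LCL; sample 4 = 127.9 < LCL; sample 5 = 201.7 > UCL.

out of control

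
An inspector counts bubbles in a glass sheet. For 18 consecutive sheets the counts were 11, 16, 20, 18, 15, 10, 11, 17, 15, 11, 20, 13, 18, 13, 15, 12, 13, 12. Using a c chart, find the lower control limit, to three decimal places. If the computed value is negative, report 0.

c̄ = (11 + 16 + 20 + 18 + 15 + 10 + 11 + 17 + 15 + 11 + 20 + 13 + 18 + 13 + 15 + 12 + 13 + 12) / 18 = 260 / 18 = 14.4444
LCL = c̄ − 3√c̄ = 14.4444 − 3 × 3.8006 = 3.0427

3.043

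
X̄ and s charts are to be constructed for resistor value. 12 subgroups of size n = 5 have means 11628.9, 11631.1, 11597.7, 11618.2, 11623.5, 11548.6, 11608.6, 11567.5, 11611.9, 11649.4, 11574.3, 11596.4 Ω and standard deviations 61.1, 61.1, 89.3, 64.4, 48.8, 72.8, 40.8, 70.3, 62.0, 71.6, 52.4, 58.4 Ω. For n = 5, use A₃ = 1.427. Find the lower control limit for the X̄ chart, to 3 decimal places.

X̄̄ = (11628.9 + 11631.1 + 11597.7 + 11618.2 + 11623.5 + 11548.6 + 11608.6 + 11567.5 + 11611.9 + 11649.4 + 11574.3 + 11596.4) / 12 = 11604.6750
s̄ = (61.1 + 61.1 + 89.3 + 64.4 + 48.8 + 72.8 + 40.8 + 70.3 + 62.0 + 71.6 + 52.4 + 58.4) / 12 = 62.7500
LCL = X̄̄ − A₃·s̄ = 11604.6750 − 1.427 × 62.7500 = 11515.1308

11515.131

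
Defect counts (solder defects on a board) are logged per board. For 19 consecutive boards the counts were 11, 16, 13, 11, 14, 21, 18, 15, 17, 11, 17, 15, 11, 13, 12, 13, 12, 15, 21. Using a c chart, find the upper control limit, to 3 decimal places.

25.960

c̄ = (11 + 16 + 13 + 11 + 14 + 21 + 18 + 15 + 17 + 11 + 17 + 15 + 11 + 13 + 12 + 13 + 12 + 15 + 21) / 19 = 276 / 19 = 14.5263
UCL = c̄ + 3√c̄ = 14.5263 + 3 × √14.5263 = 14.5263 + 3 × 3.8113 = 25.9603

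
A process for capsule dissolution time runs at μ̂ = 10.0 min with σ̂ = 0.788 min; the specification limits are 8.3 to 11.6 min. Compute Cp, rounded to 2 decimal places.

Cp = (USL − LSL) / (6σ̂) = (11.6 − 8.3) / (6 × 0.788) = 3.3000 / 4.7280 = 0.6980

0.70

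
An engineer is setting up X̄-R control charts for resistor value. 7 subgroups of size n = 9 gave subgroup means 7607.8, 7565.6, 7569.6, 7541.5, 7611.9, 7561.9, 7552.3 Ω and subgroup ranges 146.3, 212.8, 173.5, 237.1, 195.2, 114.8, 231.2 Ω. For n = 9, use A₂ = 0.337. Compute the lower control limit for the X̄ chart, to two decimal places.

7509.83

X̄̄ = (7607.8 + 7565.6 + 7569.6 + 7541.5 + 7611.9 + 7561.9 + 7552.3) / 7 = 53010.6000 / 7 = 7572.9429
R̄ = (146.3 + 212.8 + 173.5 + 237.1 + 195.2 + 114.8 + 231.2) / 7 = 1310.9000 / 7 = 187.2714
LCL = X̄̄ − A₂·R̄ = 7572.9429 − 0.337 × 187.2714 = 7509.8324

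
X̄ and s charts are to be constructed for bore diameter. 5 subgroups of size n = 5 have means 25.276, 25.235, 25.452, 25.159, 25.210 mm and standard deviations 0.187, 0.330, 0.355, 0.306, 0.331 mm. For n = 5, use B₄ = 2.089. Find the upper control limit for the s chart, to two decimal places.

s̄ = (0.187 + 0.330 + 0.355 + 0.306 + 0.331) / 5 = 0.3018
UCL_s = B₄·s̄ = 2.089 × 0.3018 = 0.6305

0.63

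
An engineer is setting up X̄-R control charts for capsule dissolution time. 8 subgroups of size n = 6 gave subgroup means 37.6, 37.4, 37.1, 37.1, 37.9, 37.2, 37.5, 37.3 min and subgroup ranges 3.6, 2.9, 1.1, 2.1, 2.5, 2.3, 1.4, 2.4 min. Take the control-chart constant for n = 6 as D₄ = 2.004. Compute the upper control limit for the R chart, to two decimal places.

4.58

R̄ = (3.6 + 2.9 + 1.1 + 2.1 + 2.5 + 2.3 + 1.4 + 2.4) / 8 = 18.3000 / 8 = 2.2875
UCL_R = D₄·R̄ = 2.004 × 2.2875 = 4.5842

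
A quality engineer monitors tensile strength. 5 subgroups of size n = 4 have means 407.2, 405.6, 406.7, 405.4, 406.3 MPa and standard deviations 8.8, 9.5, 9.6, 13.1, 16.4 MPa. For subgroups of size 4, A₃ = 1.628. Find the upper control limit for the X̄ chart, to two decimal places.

X̄̄ = (407.2 + 405.6 + 406.7 + 405.4 + 406.3) / 5 = 406.2400
s̄ = (8.8 + 9.5 + 9.6 + 13.1 + 16.4) / 5 = 11.4800
UCL = X̄̄ + A₃·s̄ = 406.2400 + 1.628 × 11.4800 = 424.9294

424.93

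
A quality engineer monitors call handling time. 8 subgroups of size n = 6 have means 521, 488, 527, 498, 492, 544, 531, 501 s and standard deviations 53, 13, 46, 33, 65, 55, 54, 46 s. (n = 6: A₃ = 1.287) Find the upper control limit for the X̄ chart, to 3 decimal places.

571.469

X̄̄ = (521 + 488 + 527 + 498 + 492 + 544 + 531 + 501) / 8 = 512.7500
s̄ = (53 + 13 + 46 + 33 + 65 + 55 + 54 + 46) / 8 = 45.6250
UCL = X̄̄ + A₃·s̄ = 512.7500 + 1.287 × 45.6250 = 571.4694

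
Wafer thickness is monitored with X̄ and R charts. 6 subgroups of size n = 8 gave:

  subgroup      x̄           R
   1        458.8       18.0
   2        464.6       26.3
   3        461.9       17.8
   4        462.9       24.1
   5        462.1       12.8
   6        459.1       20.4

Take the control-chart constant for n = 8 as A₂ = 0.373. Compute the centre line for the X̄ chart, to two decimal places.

X̄̄ = (458.8 + 464.6 + 461.9 + 462.9 + 462.1 + 459.1) / 6 = 2769.4000 / 6 = 461.5667
CL = X̄̄ = 461.5667

461.57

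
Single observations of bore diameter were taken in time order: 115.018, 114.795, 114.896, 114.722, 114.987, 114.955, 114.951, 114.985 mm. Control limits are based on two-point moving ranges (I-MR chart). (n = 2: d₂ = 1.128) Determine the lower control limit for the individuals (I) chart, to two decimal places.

114.60

X̄ = (115.018 + 114.795 + 114.896 + 114.722 + 114.987 + 114.955 + 114.951 + 114.985) / 8 = 114.9136
Moving ranges: 0.223, 0.101, 0.174, 0.265, 0.032, 0.004, 0.034; M̄R̄ = 0.8330 / 7 = 0.1190
LCL = X̄ − 3·M̄R̄/d₂ = 114.9136 − 3 × 0.1190 / 1.128 = 114.5971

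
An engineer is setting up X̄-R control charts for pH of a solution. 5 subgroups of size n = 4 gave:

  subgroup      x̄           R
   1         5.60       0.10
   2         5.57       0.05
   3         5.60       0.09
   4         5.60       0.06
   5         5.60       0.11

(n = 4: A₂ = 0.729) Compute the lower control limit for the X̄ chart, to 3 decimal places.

5.534

X̄̄ = (5.60 + 5.57 + 5.60 + 5.60 + 5.60) / 5 = 27.9700 / 5 = 5.5940
R̄ = (0.10 + 0.05 + 0.09 + 0.06 + 0.11) / 5 = 0.4100 / 5 = 0.0820
LCL = X̄̄ − A₂·R̄ = 5.5940 − 0.729 × 0.0820 = 5.5342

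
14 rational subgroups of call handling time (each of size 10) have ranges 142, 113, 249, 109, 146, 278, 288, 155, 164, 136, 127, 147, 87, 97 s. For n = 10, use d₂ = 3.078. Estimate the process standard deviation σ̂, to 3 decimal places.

R̄ = (142 + 113 + 249 + 109 + 146 + 278 + 288 + 155 + 164 + 136 + 127 + 147 + 87 + 97) / 14 = 159.8571
σ̂ = R̄ / d₂ = 159.8571 / 3.078 = 51.9354

51.935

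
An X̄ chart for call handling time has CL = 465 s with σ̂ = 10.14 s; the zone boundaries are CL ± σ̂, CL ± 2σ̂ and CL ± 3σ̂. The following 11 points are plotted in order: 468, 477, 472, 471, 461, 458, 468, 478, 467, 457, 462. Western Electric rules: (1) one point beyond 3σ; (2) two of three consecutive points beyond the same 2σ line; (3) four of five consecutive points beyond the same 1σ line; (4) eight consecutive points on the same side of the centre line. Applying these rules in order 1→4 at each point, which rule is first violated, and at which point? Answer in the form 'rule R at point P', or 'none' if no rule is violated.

none

Zone of each point (C = within 1σ̂, B = 1σ̂–2σ̂, A = 2σ̂–3σ̂, * = beyond 3σ̂; sign = side of CL): 1:+C, 2:+B, 3:+C, 4:+C, 5:-C, 6:-C, 7:+C, 8:+B, 9:+C, 10:-C, 11:-C
No rule fires across all 11 points.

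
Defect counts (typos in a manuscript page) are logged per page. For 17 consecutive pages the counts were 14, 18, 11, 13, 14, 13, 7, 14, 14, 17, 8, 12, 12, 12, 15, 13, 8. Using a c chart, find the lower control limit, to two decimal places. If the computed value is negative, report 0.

c̄ = (14 + 18 + 11 + 13 + 14 + 13 + 7 + 14 + 14 + 17 + 8 + 12 + 12 + 12 + 15 + 13 + 8) / 17 = 215 / 17 = 12.6471
LCL = c̄ − 3√c̄ = 12.6471 − 3 × 3.5563 = 1.9782

1.98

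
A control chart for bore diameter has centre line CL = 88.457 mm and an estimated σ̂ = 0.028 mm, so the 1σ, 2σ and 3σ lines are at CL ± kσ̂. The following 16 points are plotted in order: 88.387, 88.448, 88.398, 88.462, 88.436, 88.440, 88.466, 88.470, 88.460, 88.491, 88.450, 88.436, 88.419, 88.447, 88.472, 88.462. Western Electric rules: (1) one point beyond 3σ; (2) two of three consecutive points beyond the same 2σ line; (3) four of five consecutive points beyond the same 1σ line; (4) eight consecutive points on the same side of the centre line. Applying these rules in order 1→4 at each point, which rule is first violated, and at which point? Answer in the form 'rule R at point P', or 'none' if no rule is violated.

rule 2 at point 3

Zone of each point (C = within 1σ̂, B = 1σ̂–2σ̂, A = 2σ̂–3σ̂, * = beyond 3σ̂; sign = side of CL): 1:-A, 2:-C, 3:-A, 4:+C, 5:-C, 6:-C, 7:+C, 8:+C, 9:+C, 10:+B, 11:-C, 12:-C, 13:-B, 14:-C, 15:+C, 16:+C
Rule 2 (two of three consecutive points beyond the same 2σ limit) is satisfied at point 3.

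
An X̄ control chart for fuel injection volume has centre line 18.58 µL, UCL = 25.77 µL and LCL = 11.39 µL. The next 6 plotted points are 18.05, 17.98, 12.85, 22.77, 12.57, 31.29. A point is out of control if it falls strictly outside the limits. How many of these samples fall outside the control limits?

1

Compare each point to [11.39, 25.77]: sample 6 = 31.29 > UCL.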